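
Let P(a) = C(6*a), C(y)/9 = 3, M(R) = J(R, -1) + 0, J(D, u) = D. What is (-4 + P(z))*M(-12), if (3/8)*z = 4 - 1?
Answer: -276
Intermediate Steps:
z = 8 (z = 8*(4 - 1)/3 = (8/3)*3 = 8)
M(R) = R (M(R) = R + 0 = R)
C(y) = 27 (C(y) = 9*3 = 27)
P(a) = 27
(-4 + P(z))*M(-12) = (-4 + 27)*(-12) = 23*(-12) = -276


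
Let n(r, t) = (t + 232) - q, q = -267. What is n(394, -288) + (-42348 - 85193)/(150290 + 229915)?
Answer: 80095714/380205 ≈ 210.66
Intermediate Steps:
n(r, t) = 499 + t (n(r, t) = (t + 232) - 1*(-267) = (232 + t) + 267 = 499 + t)
n(394, -288) + (-42348 - 85193)/(150290 + 229915) = (499 - 288) + (-42348 - 85193)/(150290 + 229915) = 211 - 127541/380205 = 80095714/380205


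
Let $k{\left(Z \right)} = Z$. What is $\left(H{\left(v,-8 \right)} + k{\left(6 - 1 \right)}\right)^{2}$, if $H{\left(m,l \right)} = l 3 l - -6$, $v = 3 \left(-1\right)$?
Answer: $41209$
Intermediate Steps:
$v = -3$
$H{\left(m,l \right)} = 6 + 3 l^{2}$ ($H{\left(m,l \right)} = 3 l l + 6 = 3 l^{2} + 6 = 6 + 3 l^{2}$)
$\left(H{\left(v,-8 \right)} + k{\left(6 - 1 \right)}\right)^{2} = \left(\left(6 + 3 \left(-8\right)^{2}\right) + \left(6 - 1\right)\right)^{2} = \left(\left(6 + 3 \cdot 64\right) + 5\right)^{2} = \left(\left(6 + 192\right) + 5\right)^{2} = \left(198 + 5\right)^{2} = 203^{2} = 41209$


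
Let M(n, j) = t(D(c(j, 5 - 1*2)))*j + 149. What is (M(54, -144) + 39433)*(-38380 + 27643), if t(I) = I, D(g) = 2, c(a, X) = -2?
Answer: -421899678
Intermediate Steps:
M(n, j) = 149 + 2*j (M(n, j) = 2*j + 149 = 149 + 2*j)
(M(54, -144) + 39433)*(-38380 + 27643) = ((149 + 2*(-144)) + 39433)*(-38380 + 27643) = ((149 - 288) + 39433)*(-10737) = (-139 + 39433)*(-10737) = 39294*(-10737) = -421899678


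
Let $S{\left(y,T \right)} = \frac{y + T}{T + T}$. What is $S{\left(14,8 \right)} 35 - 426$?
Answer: $- \frac{3023}{8} \approx -377.88$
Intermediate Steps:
$S{\left(y,T \right)} = \frac{T + y}{2 T}$
$S{\left(14,8 \right)} 35 - 426 = \frac{8 + 14}{2 \cdot 8} \cdot 35 - 426 = \frac{1}{2} \cdot \frac{1}{8} \cdot 22 \cdot 35 - 426 = \frac{11}{8} \cdot 35 - 426 = \frac{385}{8} - 426 = - \frac{3023}{8}$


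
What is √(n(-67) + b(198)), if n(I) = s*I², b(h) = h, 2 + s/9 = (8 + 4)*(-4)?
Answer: 6*I*√56107 ≈ 1421.2*I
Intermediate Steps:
s = -450 (s = -18 + 9*((8 + 4)*(-4)) = -18 + 9*(12*(-4)) = -18 + 9*(-48) = -18 - 432 = -450)
n(I) = -450*I²
√(n(-67) + b(198)) = √(-450*(-67)² + 198) = √(-450*4489 + 198) = √(-2020050 + 198) = √(-2019852) = 6*I*√56107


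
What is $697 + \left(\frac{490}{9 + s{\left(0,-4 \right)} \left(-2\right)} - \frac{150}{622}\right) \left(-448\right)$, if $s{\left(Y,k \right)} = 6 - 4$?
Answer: $- \frac{13403777}{311} \approx -43099.0$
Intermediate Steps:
$s{\left(Y,k \right)} = 2$ ($s{\left(Y,k \right)} = 6 - 4 = 2$)
$697 + \left(\frac{490}{9 + s{\left(0,-4 \right)} \left(-2\right)} - \frac{150}{622}\right) \left(-448\right) = 697 + \left(\frac{490}{9 + 2 \left(-2\right)} - \frac{150}{622}\right) \left(-448\right) = 697 + \left(\frac{490}{9 - 4} - \frac{75}{311}\right) \left(-448\right) = 697 + \left(\frac{490}{5} - \frac{75}{311}\right) \left(-448\right) = 697 + \left(490 \cdot \frac{1}{5} - \frac{75}{311}\right) \left(-448\right) = 697 + \left(98 - \frac{75}{311}\right) \left(-448\right) = 697 + \frac{30403}{311} \left(-448\right) = 697 - \frac{13620544}{311} = - \frac{13403777}{311}$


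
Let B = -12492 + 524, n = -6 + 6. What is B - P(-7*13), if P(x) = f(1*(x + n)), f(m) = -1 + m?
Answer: -11876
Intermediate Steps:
n = 0
P(x) = -1 + x (P(x) = -1 + 1*(x + 0) = -1 + 1*x = -1 + x)
B = -11968
B - P(-7*13) = -11968 - (-1 - 7*13) = -11968 - (-1 - 91) = -11968 - 1*(-92) = -11968 + 92 = -11876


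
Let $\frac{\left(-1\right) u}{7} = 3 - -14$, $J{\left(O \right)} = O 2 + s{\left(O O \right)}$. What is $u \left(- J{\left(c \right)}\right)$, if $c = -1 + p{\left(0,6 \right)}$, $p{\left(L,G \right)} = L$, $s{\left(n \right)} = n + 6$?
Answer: $595$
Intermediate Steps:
$s{\left(n \right)} = 6 + n$
$c = -1$ ($c = -1 + 0 = -1$)
$J{\left(O \right)} = 6 + O^{2} + 2 O$ ($J{\left(O \right)} = O 2 + \left(6 + O O\right) = 2 O + \left(6 + O^{2}\right) = 6 + O^{2} + 2 O$)
$u = -119$ ($u = - 7 \left(3 - -14\right) = - 7 \left(3 + 14\right) = \left(-7\right) 17 = -119$)
$u \left(- J{\left(c \right)}\right) = - 119 \left(- (6 + \left(-1\right)^{2} + 2 \left(-1\right))\right) = - 119 \left(- (6 + 1 - 2)\right) = - 119 \left(\left(-1\right) 5\right) = \left(-119\right) \left(-5\right) = 595$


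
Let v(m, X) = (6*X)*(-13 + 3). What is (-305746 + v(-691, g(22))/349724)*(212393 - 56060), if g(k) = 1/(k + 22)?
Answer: -183877913958571947/3846964 ≈ -4.7798e+10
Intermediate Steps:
g(k) = 1/(22 + k)
v(m, X) = -60*X (v(m, X) = (6*X)*(-10) = -60*X)
(-305746 + v(-691, g(22))/349724)*(212393 - 56060) = (-305746 - 60/(22 + 22)/349724)*(212393 - 56060) = (-305746 - 60/44*(1/349724))*156333 = (-305746 - 60*1/44*(1/349724))*156333 = (-305746 - 15/11*1/349724)*156333 = (-305746 - 15/3846964)*156333 = -1176193855159/3846964*156333 = -183877913958571947/3846964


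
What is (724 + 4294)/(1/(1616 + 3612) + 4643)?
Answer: 26234104/24273605 ≈ 1.0808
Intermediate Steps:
(724 + 4294)/(1/(1616 + 3612) + 4643) = 5018/(1/5228 + 4643) = 5018/(24273605/5228) = 5018*(5228/24273605) = 26234104/24273605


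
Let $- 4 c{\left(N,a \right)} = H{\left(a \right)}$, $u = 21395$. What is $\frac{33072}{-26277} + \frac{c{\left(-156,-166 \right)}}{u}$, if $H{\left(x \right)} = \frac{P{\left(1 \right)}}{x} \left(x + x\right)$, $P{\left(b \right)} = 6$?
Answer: $- \frac{235884757}{187398805} \approx -1.2587$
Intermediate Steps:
$H{\left(x \right)} = 12$ ($H{\left(x \right)} = \frac{6}{x} \left(x + x\right) = \frac{6}{x} 2 x = 12$)
$c{\left(N,a \right)} = -3$ ($c{\left(N,a \right)} = \left(- \frac{1}{4}\right) 12 = -3$)
$\frac{33072}{-26277} + \frac{c{\left(-156,-166 \right)}}{u} = \frac{33072}{-26277} - \frac{3}{21395} = 33072 \left(- \frac{1}{26277}\right) - \frac{3}{21395} = - \frac{11024}{8759} - \frac{3}{21395} = - \frac{235884757}{187398805}$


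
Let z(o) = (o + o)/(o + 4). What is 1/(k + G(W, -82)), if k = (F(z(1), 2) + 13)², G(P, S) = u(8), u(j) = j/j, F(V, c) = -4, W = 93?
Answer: 1/82 ≈ 0.012195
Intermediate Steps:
z(o) = 2*o/(4 + o) (z(o) = (2*o)/(4 + o) = 2*o/(4 + o))
u(j) = 1
G(P, S) = 1
k = 81 (k = (-4 + 13)² = 9² = 81)
1/(k + G(W, -82)) = 1/(81 + 1) = 1/82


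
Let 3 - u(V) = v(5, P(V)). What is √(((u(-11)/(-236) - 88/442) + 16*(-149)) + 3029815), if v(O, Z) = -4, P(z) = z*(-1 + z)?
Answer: 29*√2448086658095/26078 ≈ 1740.0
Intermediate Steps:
u(V) = 7 (u(V) = 3 - 1*(-4) = 3 + 4 = 7)
√(((u(-11)/(-236) - 88/442) + 16*(-149)) + 3029815) = √(((7/(-236) - 88/442) + 16*(-149)) + 3029815) = √(((7*(-1/236) - 88*1/442) - 2384) + 3029815) = √(((-7/236 - 44/221) - 2384) + 3029815) = √((-11931/52156 - 2384) + 3029815) = √(-124351835/52156 + 3029815) = √(157898679305/52156) = 29*√2448086658095/26078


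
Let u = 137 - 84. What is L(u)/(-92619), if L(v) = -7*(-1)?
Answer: -7/92619 ≈ -7.5578e-5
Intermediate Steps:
u = 53
L(v) = 7
L(u)/(-92619) = 7/(-92619) = 7*(-1/92619) = -7/92619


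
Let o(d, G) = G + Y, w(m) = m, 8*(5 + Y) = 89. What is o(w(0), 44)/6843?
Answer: 401/54744 ≈ 0.0073250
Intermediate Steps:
Y = 49/8 (Y = -5 + (1/8)*89 = -5 + 89/8 = 49/8 ≈ 6.1250)
o(d, G) = 49/8 + G (o(d, G) = G + 49/8 = 49/8 + G)
o(w(0), 44)/6843 = (49/8 + 44)/6843 = (401/8)*(1/6843) = 401/54744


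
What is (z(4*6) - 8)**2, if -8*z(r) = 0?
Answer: 64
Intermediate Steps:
z(r) = 0 (z(r) = -1/8*0 = 0)
(z(4*6) - 8)**2 = (0 - 8)**2 = (-8)**2 = 64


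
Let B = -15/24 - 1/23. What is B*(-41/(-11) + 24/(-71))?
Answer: -325581/143704 ≈ -2.2656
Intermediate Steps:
B = -123/184 (B = -15*1/24 - 1*1/23 = -5/8 - 1/23 = -123/184 ≈ -0.66848)
B*(-41/(-11) + 24/(-71)) = -123*(-41/(-11) + 24/(-71))/184 = -123*(-41*(-1/11) + 24*(-1/71))/184 = -123*(41/11 - 24/71)/184 = -123/184*2647/781 = -325581/143704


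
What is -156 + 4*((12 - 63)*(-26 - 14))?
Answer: 8004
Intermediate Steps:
-156 + 4*((12 - 63)*(-26 - 14)) = -156 + 4*(-51*(-40)) = -156 + 4*2040 = -156 + 8160 = 8004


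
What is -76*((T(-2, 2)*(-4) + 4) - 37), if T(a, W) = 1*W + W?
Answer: 3724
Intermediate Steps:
T(a, W) = 2*W (T(a, W) = W + W = 2*W)
-76*((T(-2, 2)*(-4) + 4) - 37) = -76*(((2*2)*(-4) + 4) - 37) = -76*((4*(-4) + 4) - 37) = -76*((-16 + 4) - 37) = -76*(-12 - 37) = -76*(-49) = 3724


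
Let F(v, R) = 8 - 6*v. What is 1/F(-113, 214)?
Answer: 1/686 ≈ 0.0014577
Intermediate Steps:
1/F(-113, 214) = 1/(8 - 6*(-113)) = 1/(8 + 678) = 1/686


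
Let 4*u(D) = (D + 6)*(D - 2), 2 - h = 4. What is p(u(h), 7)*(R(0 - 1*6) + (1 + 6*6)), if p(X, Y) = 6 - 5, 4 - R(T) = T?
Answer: 47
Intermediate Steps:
R(T) = 4 - T
h = -2 (h = 2 - 1*4 = 2 - 4 = -2)
u(D) = (-2 + D)*(6 + D)/4 (u(D) = ((D + 6)*(D - 2))/4 = ((6 + D)*(-2 + D))/4 = ((-2 + D)*(6 + D))/4 = (-2 + D)*(6 + D)/4)
p(X, Y) = 1
p(u(h), 7)*(R(0 - 1*6) + (1 + 6*6)) = 1*((4 - (0 - 1*6)) + (1 + 6*6)) = 1*((4 - (0 - 6)) + (1 + 36)) = 1*((4 - 1*(-6)) + 37) = 1*((4 + 6) + 37) = 1*(10 + 37) = 1*47 = 47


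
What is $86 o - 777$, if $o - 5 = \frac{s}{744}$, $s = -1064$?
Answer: $- \frac{43709}{93} \approx -469.99$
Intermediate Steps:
$o = \frac{332}{93}$ ($o = 5 - \frac{1064}{744} = 5 - \frac{133}{93} = \frac{332}{93} \approx 3.5699$)
$86 o - 777 = 86 \cdot \frac{332}{93} - 777 = \frac{28552}{93} - 777 = - \frac{43709}{93}$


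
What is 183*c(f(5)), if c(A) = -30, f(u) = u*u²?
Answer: -5490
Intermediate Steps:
f(u) = u³
183*c(f(5)) = 183*(-30) = -5490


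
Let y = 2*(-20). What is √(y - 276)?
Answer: 2*I*√79 ≈ 17.776*I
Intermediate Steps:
y = -40
√(y - 276) = √(-40 - 276) = √(-316) = 2*I*√79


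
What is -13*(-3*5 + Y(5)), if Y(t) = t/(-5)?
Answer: 208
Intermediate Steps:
Y(t) = -t/5 (Y(t) = t*(-1/5) = -t/5)
-13*(-3*5 + Y(5)) = -13*(-3*5 - 1/5*5) = -13*(-15 - 1) = -13*(-16) = 208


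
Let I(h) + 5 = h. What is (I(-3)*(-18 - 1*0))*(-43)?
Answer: -6192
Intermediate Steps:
I(h) = -5 + h
(I(-3)*(-18 - 1*0))*(-43) = ((-5 - 3)*(-18 - 1*0))*(-43) = -8*(-18 + 0)*(-43) = -8*(-18)*(-43) = 144*(-43) = -6192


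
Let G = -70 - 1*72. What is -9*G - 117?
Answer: 1161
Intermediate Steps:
G = -142 (G = -70 - 72 = -142)
-9*G - 117 = -9*(-142) - 117 = 1278 - 117 = 1161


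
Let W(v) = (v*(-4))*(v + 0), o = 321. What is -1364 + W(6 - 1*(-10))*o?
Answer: -330068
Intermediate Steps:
W(v) = -4*v**2 (W(v) = (-4*v)*v = -4*v**2)
-1364 + W(6 - 1*(-10))*o = -1364 - 4*(6 - 1*(-10))**2*321 = -1364 - 4*(6 + 10)**2*321 = -1364 - 4*16**2*321 = -1364 - 4*256*321 = -1364 - 1024*321 = -1364 - 328704 = -330068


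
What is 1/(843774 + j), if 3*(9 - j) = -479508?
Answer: 1/1003619 ≈ 9.9639e-7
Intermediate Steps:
j = 159845 (j = 9 - ⅓*(-479508) = 9 + 159836 = 159845)
1/(843774 + j) = 1/(843774 + 159845) = 1/1003619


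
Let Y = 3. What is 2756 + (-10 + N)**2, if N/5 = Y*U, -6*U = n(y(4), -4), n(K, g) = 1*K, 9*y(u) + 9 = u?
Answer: 916969/324 ≈ 2830.2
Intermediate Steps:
y(u) = -1 + u/9
n(K, g) = K
U = 5/54 (U = -(-1 + (1/9)*4)/6 = -(-1 + 4/9)/6 = -1/6*(-5/9) = 5/54 ≈ 0.092593)
N = 25/18 (N = 5*(3*(5/54)) = 5*(5/18) = 25/18 ≈ 1.3889)
2756 + (-10 + N)**2 = 2756 + (-10 + 25/18)**2 = 2756 + (-155/18)**2 = 2756 + 24025/324 = 916969/324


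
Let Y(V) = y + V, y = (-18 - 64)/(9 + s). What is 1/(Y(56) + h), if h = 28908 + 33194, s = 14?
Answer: 23/1429552 ≈ 1.6089e-5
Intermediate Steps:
y = -82/23 (y = (-18 - 64)/(9 + 14) = -82/23 ≈ -3.5652)
h = 62102
Y(V) = -82/23 + V
1/(Y(56) + h) = 1/((-82/23 + 56) + 62102) = 1/(1206/23 + 62102) = 1/(1429552/23) = 23/1429552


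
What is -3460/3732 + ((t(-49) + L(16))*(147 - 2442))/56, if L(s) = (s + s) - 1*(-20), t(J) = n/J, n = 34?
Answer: -2692719175/1280076 ≈ -2103.6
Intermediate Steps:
t(J) = 34/J
L(s) = 20 + 2*s (L(s) = 2*s + 20 = 20 + 2*s)
-3460/3732 + ((t(-49) + L(16))*(147 - 2442))/56 = -3460/3732 + ((34/(-49) + (20 + 2*16))*(147 - 2442))/56 = -3460*1/3732 + ((34*(-1/49) + (20 + 32))*(-2295))*(1/56) = -865/933 + ((-34/49 + 52)*(-2295))*(1/56) = -865/933 + ((2514/49)*(-2295))*(1/56) = -865/933 - 5769630/49*1/56 = -865/933 - 2884815/1372 = -2692719175/1280076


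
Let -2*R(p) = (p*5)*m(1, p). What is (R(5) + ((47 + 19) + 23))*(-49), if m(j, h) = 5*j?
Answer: -2597/2 ≈ -1298.5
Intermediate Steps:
R(p) = -25*p/2 (R(p) = -p*5*5*1/2 = -5*p*5/2 = -25*p/2)
(R(5) + ((47 + 19) + 23))*(-49) = (-25/2*5 + ((47 + 19) + 23))*(-49) = (-125/2 + (66 + 23))*(-49) = (-125/2 + 89)*(-49) = (53/2)*(-49) = -2597/2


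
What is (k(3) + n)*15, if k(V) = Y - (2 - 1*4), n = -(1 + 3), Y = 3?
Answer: 15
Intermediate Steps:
n = -4 (n = -1*4 = -4)
k(V) = 5 (k(V) = 3 - (2 - 1*4) = 3 - (2 - 4) = 3 - 1*(-2) = 3 + 2 = 5)
(k(3) + n)*15 = (5 - 4)*15 = 1*15 = 15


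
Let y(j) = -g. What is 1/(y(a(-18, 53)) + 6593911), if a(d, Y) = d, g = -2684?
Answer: 1/6596595 ≈ 1.5159e-7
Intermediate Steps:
y(j) = 2684 (y(j) = -1*(-2684) = 2684)
1/(y(a(-18, 53)) + 6593911) = 1/(2684 + 6593911) = 1/6596595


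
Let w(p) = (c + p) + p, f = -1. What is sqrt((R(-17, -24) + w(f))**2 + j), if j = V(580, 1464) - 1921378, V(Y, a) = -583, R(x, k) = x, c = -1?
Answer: 17*I*sqrt(6649) ≈ 1386.2*I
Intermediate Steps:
w(p) = -1 + 2*p (w(p) = (-1 + p) + p = -1 + 2*p)
j = -1921961 (j = -583 - 1921378 = -1921961)
sqrt((R(-17, -24) + w(f))**2 + j) = sqrt((-17 + (-1 + 2*(-1)))**2 - 1921961) = sqrt((-17 + (-1 - 2))**2 - 1921961) = sqrt((-17 - 3)**2 - 1921961) = sqrt((-20)**2 - 1921961) = sqrt(400 - 1921961) = sqrt(-1921561) = 17*I*sqrt(6649)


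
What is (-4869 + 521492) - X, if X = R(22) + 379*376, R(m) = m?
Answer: 374097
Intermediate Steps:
X = 142526 (X = 22 + 379*376 = 22 + 142504 = 142526)
(-4869 + 521492) - X = (-4869 + 521492) - 1*142526 = 516623 - 142526 = 374097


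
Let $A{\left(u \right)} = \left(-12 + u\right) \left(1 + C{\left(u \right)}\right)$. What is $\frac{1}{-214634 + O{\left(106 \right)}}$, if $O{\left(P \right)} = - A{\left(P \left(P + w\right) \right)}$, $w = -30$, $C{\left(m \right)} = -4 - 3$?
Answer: $- \frac{1}{166370} \approx -6.0107 \cdot 10^{-6}$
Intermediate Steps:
$C{\left(m \right)} = -7$ ($C{\left(m \right)} = -4 - 3 = -7$)
$A{\left(u \right)} = 72 - 6 u$ ($A{\left(u \right)} = \left(-12 + u\right) \left(1 - 7\right) = \left(-12 + u\right) \left(-6\right) = 72 - 6 u$)
$O{\left(P \right)} = -72 + 6 P \left(-30 + P\right)$ ($O{\left(P \right)} = - (72 - 6 P \left(P - 30\right)) = - (72 - 6 P \left(-30 + P\right)) = -72 + 6 P \left(-30 + P\right)$)
$\frac{1}{-214634 + O{\left(106 \right)}} = \frac{1}{-214634 - \left(72 - 636 \left(-30 + 106\right)\right)} = \frac{1}{-214634 - \left(72 - 48336\right)} = \frac{1}{-214634 + \left(-72 + 48336\right)} = \frac{1}{-214634 + 48264} = \frac{1}{-166370} = - \frac{1}{166370}$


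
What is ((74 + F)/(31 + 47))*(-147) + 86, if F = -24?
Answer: -107/13 ≈ -8.2308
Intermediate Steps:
((74 + F)/(31 + 47))*(-147) + 86 = ((74 - 24)/(31 + 47))*(-147) + 86 = (50/78)*(-147) + 86 = (50*(1/78))*(-147) + 86 = (25/39)*(-147) + 86 = -1225/13 + 86 = -107/13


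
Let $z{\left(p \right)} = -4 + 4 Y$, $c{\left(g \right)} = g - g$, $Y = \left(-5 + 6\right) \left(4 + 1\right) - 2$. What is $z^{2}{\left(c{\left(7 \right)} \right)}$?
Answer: $64$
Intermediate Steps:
$Y = 3$ ($Y = 1 \cdot 5 - 2 = 5 - 2 = 3$)
$c{\left(g \right)} = 0$
$z{\left(p \right)} = 8$ ($z{\left(p \right)} = -4 + 4 \cdot 3 = -4 + 12 = 8$)
$z^{2}{\left(c{\left(7 \right)} \right)} = 8^{2} = 64$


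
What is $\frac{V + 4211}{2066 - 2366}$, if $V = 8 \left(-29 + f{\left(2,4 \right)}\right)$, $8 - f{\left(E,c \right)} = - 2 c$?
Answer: $- \frac{1369}{100} \approx -13.69$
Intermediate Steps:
$f{\left(E,c \right)} = 8 + 2 c$ ($f{\left(E,c \right)} = 8 - - 2 c = 8 + 2 c$)
$V = -104$ ($V = 8 \left(-29 + \left(8 + 2 \cdot 4\right)\right) = 8 \left(-29 + \left(8 + 8\right)\right) = 8 \left(-29 + 16\right) = 8 \left(-13\right) = -104$)
$\frac{V + 4211}{2066 - 2366} = \frac{-104 + 4211}{2066 - 2366} = \frac{4107}{2066 - 2366} = \frac{4107}{-300} = 4107 \left(- \frac{1}{300}\right) = - \frac{1369}{100}$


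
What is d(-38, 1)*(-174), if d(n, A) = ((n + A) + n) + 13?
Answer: 10788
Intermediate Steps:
d(n, A) = 13 + A + 2*n (d(n, A) = ((A + n) + n) + 13 = (A + 2*n) + 13 = 13 + A + 2*n)
d(-38, 1)*(-174) = (13 + 1 + 2*(-38))*(-174) = (13 + 1 - 76)*(-174) = -62*(-174) = 10788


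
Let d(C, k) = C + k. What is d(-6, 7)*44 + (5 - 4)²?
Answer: 45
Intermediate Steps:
d(-6, 7)*44 + (5 - 4)² = (-6 + 7)*44 + (5 - 4)² = 1*44 + 1² = 44 + 1 = 45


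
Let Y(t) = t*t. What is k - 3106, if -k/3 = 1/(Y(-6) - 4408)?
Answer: -13579429/4372 ≈ -3106.0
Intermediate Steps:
Y(t) = t²
k = 3/4372 (k = -3/((-6)² - 4408) = -3/(36 - 4408) = -3/(-4372) = -3*(-1/4372) = 3/4372 ≈ 0.00068618)
k - 3106 = 3/4372 - 3106 = -13579429/4372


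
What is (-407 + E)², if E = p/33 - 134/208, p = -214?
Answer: 2020068106681/11778624 ≈ 1.7150e+5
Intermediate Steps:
E = -24467/3432 (E = -214/33 - 134/208 = -214*1/33 - 134*1/208 = -214/33 - 67/104 = -24467/3432 ≈ -7.1291)
(-407 + E)² = (-407 - 24467/3432)² = (-1421291/3432)² = 2020068106681/11778624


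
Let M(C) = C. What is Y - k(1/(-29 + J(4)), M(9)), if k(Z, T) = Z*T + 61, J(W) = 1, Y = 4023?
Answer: 110945/28 ≈ 3962.3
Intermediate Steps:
k(Z, T) = 61 + T*Z (k(Z, T) = T*Z + 61 = 61 + T*Z)
Y - k(1/(-29 + J(4)), M(9)) = 4023 - (61 + 9/(-29 + 1)) = 4023 - (61 + 9/(-28)) = 4023 - (61 + 9*(-1/28)) = 4023 - (61 - 9/28) = 4023 - 1*1699/28 = 4023 - 1699/28 = 110945/28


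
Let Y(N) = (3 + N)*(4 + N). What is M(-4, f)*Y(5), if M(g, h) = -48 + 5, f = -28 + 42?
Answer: -3096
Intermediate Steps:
f = 14
M(g, h) = -43
M(-4, f)*Y(5) = -43*(12 + 5**2 + 7*5) = -43*(12 + 25 + 35) = -43*72 = -3096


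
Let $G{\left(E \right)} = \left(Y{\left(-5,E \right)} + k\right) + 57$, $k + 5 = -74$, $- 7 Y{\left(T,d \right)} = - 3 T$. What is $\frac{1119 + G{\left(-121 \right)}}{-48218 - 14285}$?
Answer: $- \frac{7664}{437521} \approx -0.017517$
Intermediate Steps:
$Y{\left(T,d \right)} = \frac{3 T}{7}$ ($Y{\left(T,d \right)} = - \frac{\left(-3\right) T}{7} = \frac{3 T}{7}$)
$k = -79$ ($k = -5 - 74 = -79$)
$G{\left(E \right)} = - \frac{169}{7}$ ($G{\left(E \right)} = \left(\frac{3}{7} \left(-5\right) - 79\right) + 57 = \left(- \frac{15}{7} - 79\right) + 57 = - \frac{568}{7} + 57 = - \frac{169}{7}$)
$\frac{1119 + G{\left(-121 \right)}}{-48218 - 14285} = \frac{1119 - \frac{169}{7}}{-48218 - 14285} = \frac{7664}{7 \left(-62503\right)} = \frac{7664}{7} \left(- \frac{1}{62503}\right) = - \frac{7664}{437521}$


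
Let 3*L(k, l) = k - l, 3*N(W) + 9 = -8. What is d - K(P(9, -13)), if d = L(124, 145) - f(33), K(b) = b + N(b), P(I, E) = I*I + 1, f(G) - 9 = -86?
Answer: -19/3 ≈ -6.3333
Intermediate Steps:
f(G) = -77 (f(G) = 9 - 86 = -77)
P(I, E) = 1 + I**2 (P(I, E) = I**2 + 1 = 1 + I**2)
N(W) = -17/3 (N(W) = -3 + (1/3)*(-8) = -3 - 8/3 = -17/3)
L(k, l) = -l/3 + k/3 (L(k, l) = (k - l)/3 = -l/3 + k/3)
K(b) = -17/3 + b (K(b) = b - 17/3 = -17/3 + b)
d = 70 (d = (-1/3*145 + (1/3)*124) - 1*(-77) = (-145/3 + 124/3) + 77 = -7 + 77 = 70)
d - K(P(9, -13)) = 70 - (-17/3 + (1 + 9**2)) = 70 - (-17/3 + (1 + 81)) = 70 - (-17/3 + 82) = 70 - 1*229/3 = 70 - 229/3 = -19/3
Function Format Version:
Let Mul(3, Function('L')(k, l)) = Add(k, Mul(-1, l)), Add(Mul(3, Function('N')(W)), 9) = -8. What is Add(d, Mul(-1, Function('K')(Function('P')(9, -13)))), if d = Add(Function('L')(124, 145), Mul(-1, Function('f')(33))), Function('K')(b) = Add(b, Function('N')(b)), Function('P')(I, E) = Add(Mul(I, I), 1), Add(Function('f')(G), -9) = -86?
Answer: Rational(-19, 3) ≈ -6.3333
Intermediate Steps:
Function('f')(G) = -77 (Function('f')(G) = Add(9, -86) = -77)
Function('P')(I, E) = Add(1, Pow(I, 2)) (Function('P')(I, E) = Add(Pow(I, 2), 1) = Add(1, Pow(I, 2)))
Function('N')(W) = Rational(-17, 3) (Function('N')(W) = Add(-3, Mul(Rational(1, 3), -8)) = Add(-3, Rational(-8, 3)) = Rational(-17, 3))
Function('L')(k, l) = Add(Mul(Rational(-1, 3), l), Mul(Rational(1, 3), k)) (Function('L')(k, l) = Mul(Rational(1, 3), Add(k, Mul(-1, l))) = Add(Mul(Rational(-1, 3), l), Mul(Rational(1, 3), k)))
Function('K')(b) = Add(Rational(-17, 3), b) (Function('K')(b) = Add(b, Rational(-17, 3)) = Add(Rational(-17, 3), b))
d = 70 (d = Add(Add(Mul(Rational(-1, 3), 145), Mul(Rational(1, 3), 124)), Mul(-1, -77)) = Add(Add(Rational(-145, 3), Rational(124, 3)), 77) = Add(-7, 77) = 70)
Add(d, Mul(-1, Function('K')(Function('P')(9, -13)))) = Add(70, Mul(-1, Add(Rational(-17, 3), Add(1, Pow(9, 2))))) = Add(70, Mul(-1, Add(Rational(-17, 3), Add(1, 81)))) = Add(70, Mul(-1, Add(Rational(-17, 3), 82))) = Add(70, Mul(-1, Rational(229, 3))) = Add(70, Rational(-229, 3)) = Rational(-19, 3)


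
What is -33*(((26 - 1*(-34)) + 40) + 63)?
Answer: -5379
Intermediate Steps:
-33*(((26 - 1*(-34)) + 40) + 63) = -33*(((26 + 34) + 40) + 63) = -33*((60 + 40) + 63) = -33*(100 + 63) = -33*163 = -5379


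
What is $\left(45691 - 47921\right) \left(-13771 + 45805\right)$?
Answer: $-71435820$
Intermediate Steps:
$\left(45691 - 47921\right) \left(-13771 + 45805\right) = \left(-2230\right) 32034 = -71435820$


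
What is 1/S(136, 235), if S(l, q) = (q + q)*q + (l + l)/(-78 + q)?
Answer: 157/17340922 ≈ 9.0537e-6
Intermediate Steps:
S(l, q) = 2*q² + 2*l/(-78 + q) (S(l, q) = (2*q)*q + (2*l)/(-78 + q) = 2*q² + 2*l/(-78 + q))
1/S(136, 235) = 1/(2*(136 + 235³ - 78*235²)/(-78 + 235)) = 1/(2*(136 + 12977875 - 78*55225)/157) = 1/(2*(1/157)*(136 + 12977875 - 4307550)) = 1/(2*(1/157)*8670461) = 1/(17340922/157) = 157/17340922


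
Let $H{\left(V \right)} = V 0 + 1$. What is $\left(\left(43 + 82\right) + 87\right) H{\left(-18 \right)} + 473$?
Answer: $685$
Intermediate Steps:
$H{\left(V \right)} = 1$ ($H{\left(V \right)} = 0 + 1 = 1$)
$\left(\left(43 + 82\right) + 87\right) H{\left(-18 \right)} + 473 = \left(\left(43 + 82\right) + 87\right) 1 + 473 = \left(125 + 87\right) 1 + 473 = 212 \cdot 1 + 473 = 212 + 473 = 685$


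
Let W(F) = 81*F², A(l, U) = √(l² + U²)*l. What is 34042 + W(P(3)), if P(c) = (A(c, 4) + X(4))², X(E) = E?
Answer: 10590043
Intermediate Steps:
A(l, U) = l*√(U² + l²) (A(l, U) = √(U² + l²)*l = l*√(U² + l²))
P(c) = (4 + c*√(16 + c²))² (P(c) = (c*√(4² + c²) + 4)² = (c*√(16 + c²) + 4)² = (4 + c*√(16 + c²))²)
34042 + W(P(3)) = 34042 + 81*((4 + 3*√(16 + 3²))²)² = 34042 + 81*((4 + 3*√(16 + 9))²)² = 34042 + 81*((4 + 3*√25)²)² = 34042 + 81*((4 + 3*5)²)² = 34042 + 81*((4 + 15)²)² = 34042 + 81*(19²)² = 34042 + 81*361² = 34042 + 81*130321 = 34042 + 10556001 = 10590043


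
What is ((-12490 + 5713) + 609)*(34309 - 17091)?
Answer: -106200624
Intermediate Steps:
((-12490 + 5713) + 609)*(34309 - 17091) = (-6777 + 609)*17218 = -6168*17218 = -106200624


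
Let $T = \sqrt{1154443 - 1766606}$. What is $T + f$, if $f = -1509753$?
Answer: $-1509753 + i \sqrt{612163} \approx -1.5098 \cdot 10^{6} + 782.41 i$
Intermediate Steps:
$T = i \sqrt{612163}$ ($T = \sqrt{-612163} = i \sqrt{612163} \approx 782.41 i$)
$T + f = i \sqrt{612163} - 1509753 = -1509753 + i \sqrt{612163}$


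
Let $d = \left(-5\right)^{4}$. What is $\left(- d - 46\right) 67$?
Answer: $-44957$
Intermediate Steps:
$d = 625$
$\left(- d - 46\right) 67 = \left(\left(-1\right) 625 - 46\right) 67 = \left(-625 - 46\right) 67 = \left(-671\right) 67 = -44957$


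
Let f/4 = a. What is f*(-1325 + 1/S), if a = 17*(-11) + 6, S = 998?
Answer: 478690338/499 ≈ 9.5930e+5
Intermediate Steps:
a = -181 (a = -187 + 6 = -181)
f = -724 (f = 4*(-181) = -724)
f*(-1325 + 1/S) = -724*(-1325 + 1/998) = -724*(-1322349/998) = 478690338/499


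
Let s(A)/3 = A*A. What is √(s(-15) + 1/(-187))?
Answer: 28*√30107/187 ≈ 25.981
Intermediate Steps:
s(A) = 3*A² (s(A) = 3*(A*A) = 3*A²)
√(s(-15) + 1/(-187)) = √(3*(-15)² + 1/(-187)) = √(3*225 - 1/187) = √(675 - 1/187) = √(126224/187) = 28*√30107/187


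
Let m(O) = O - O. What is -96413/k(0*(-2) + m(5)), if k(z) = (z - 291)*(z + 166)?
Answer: 96413/48306 ≈ 1.9959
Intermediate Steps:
m(O) = 0
k(z) = (-291 + z)*(166 + z)
-96413/k(0*(-2) + m(5)) = -96413/(-48306 + (0*(-2) + 0)² - 125*(0*(-2) + 0)) = -96413/(-48306 + (0 + 0)² - 125*(0 + 0)) = -96413/(-48306 + 0² - 125*0) = -96413/(-48306 + 0 + 0) = -96413/(-48306) = -96413*(-1)/48306 = -1*(-96413/48306) = 96413/48306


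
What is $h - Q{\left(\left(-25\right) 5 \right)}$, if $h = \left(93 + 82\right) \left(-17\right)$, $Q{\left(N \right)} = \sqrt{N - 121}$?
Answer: $-2975 - i \sqrt{246} \approx -2975.0 - 15.684 i$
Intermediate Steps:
$Q{\left(N \right)} = \sqrt{-121 + N}$
$h = -2975$ ($h = 175 \left(-17\right) = -2975$)
$h - Q{\left(\left(-25\right) 5 \right)} = -2975 - \sqrt{-121 - 125} = -2975 - \sqrt{-246} = -2975 - i \sqrt{246}$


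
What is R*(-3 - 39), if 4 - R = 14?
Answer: 420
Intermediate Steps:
R = -10 (R = 4 - 1*14 = 4 - 14 = -10)
R*(-3 - 39) = -10*(-3 - 39) = -10*(-42) = 420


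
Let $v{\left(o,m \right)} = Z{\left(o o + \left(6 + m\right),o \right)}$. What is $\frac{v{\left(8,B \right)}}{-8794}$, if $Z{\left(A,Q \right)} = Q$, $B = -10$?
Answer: $- \frac{4}{4397} \approx -0.00090971$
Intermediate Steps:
$v{\left(o,m \right)} = o$
$\frac{v{\left(8,B \right)}}{-8794} = \frac{8}{-8794} = 8 \left(- \frac{1}{8794}\right) = - \frac{4}{4397}$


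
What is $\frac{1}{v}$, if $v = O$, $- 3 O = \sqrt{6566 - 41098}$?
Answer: $\frac{3 i \sqrt{8633}}{17266} \approx 0.016144 i$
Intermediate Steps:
$O = - \frac{2 i \sqrt{8633}}{3}$ ($O = - \frac{\sqrt{6566 - 41098}}{3} = - \frac{\sqrt{-34532}}{3} = - \frac{2 i \sqrt{8633}}{3} \approx - 61.943 i$)
$v = - \frac{2 i \sqrt{8633}}{3} \approx - 61.943 i$
$\frac{1}{v} = \frac{1}{\left(- \frac{2}{3}\right) i \sqrt{8633}} = \frac{3 i \sqrt{8633}}{17266}$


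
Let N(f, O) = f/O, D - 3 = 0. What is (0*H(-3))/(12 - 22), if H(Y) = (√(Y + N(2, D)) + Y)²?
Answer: 0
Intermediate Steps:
D = 3 (D = 3 + 0 = 3)
H(Y) = (Y + √(⅔ + Y))² (H(Y) = (√(Y + 2/3) + Y)² = (√(Y + 2*(⅓)) + Y)² = (√(Y + ⅔) + Y)² = (√(⅔ + Y) + Y)² = (Y + √(⅔ + Y))²)
(0*H(-3))/(12 - 22) = (0*(-3 + √(⅔ - 3))²)/(12 - 22) = (0*(-3 + √(-7/3))²)/(-10) = (0*(-3 + I*√21/3)²)*(-⅒) = 0*(-⅒) = 0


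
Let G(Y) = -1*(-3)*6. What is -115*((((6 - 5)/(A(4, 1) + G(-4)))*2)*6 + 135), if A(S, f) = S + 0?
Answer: -171465/11 ≈ -15588.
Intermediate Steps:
A(S, f) = S
G(Y) = 18 (G(Y) = 3*6 = 18)
-115*((((6 - 5)/(A(4, 1) + G(-4)))*2)*6 + 135) = -115*((((6 - 5)/(4 + 18))*2)*6 + 135) = -115*(((1/22)*2)*6 + 135) = -115*((1/11)*6 + 135) = -115*(6/11 + 135) = -115*1491/11 = -171465/11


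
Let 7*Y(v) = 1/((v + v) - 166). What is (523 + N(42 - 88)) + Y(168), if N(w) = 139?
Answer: 787781/1190 ≈ 662.00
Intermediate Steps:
Y(v) = 1/(7*(-166 + 2*v)) (Y(v) = 1/(7*((v + v) - 166)) = 1/(7*(2*v - 166)) = 1/(7*(-166 + 2*v)))
(523 + N(42 - 88)) + Y(168) = (523 + 139) + 1/(14*(-83 + 168)) = 662 + (1/14)/85 = 662 + (1/14)*(1/85) = 662 + 1/1190 = 787781/1190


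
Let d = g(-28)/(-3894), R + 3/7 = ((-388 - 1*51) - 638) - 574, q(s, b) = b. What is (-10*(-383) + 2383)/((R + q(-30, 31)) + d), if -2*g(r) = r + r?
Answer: -84676977/22084919 ≈ -3.8342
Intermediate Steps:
g(r) = -r (g(r) = -(r + r)/2 = -r)
R = -11560/7 (R = -3/7 + (((-388 - 1*51) - 638) - 574) = -3/7 + (((-388 - 51) - 638) - 574) = -3/7 + ((-439 - 638) - 574) = -3/7 + (-1077 - 574) = -3/7 - 1651 = -11560/7 ≈ -1651.4)
d = -14/1947 (d = -1*(-28)/(-3894) = 28*(-1/3894) = -14/1947 ≈ -0.0071905)
(-10*(-383) + 2383)/((R + q(-30, 31)) + d) = (-10*(-383) + 2383)/((-11560/7 + 31) - 14/1947) = (3830 + 2383)/(-11343/7 - 14/1947) = 6213/(-22084919/13629) = 6213*(-13629/22084919) = -84676977/22084919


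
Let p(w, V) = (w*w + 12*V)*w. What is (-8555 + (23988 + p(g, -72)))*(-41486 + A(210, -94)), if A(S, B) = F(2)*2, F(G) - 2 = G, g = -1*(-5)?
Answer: -466129764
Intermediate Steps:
g = 5
F(G) = 2 + G
p(w, V) = w*(w² + 12*V) (p(w, V) = (w² + 12*V)*w = w*(w² + 12*V))
A(S, B) = 8 (A(S, B) = (2 + 2)*2 = 4*2 = 8)
(-8555 + (23988 + p(g, -72)))*(-41486 + A(210, -94)) = (-8555 + (23988 + 5*(5² + 12*(-72))))*(-41486 + 8) = (-8555 + (23988 + 5*(25 - 864)))*(-41478) = (-8555 + (23988 + 5*(-839)))*(-41478) = (-8555 + (23988 - 4195))*(-41478) = (-8555 + 19793)*(-41478) = 11238*(-41478) = -466129764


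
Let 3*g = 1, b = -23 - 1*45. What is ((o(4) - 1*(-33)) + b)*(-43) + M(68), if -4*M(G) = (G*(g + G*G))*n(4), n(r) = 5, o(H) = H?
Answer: -1175206/3 ≈ -3.9174e+5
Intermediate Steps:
b = -68 (b = -23 - 45 = -68)
g = 1/3 (g = (1/3)*1 = 1/3 ≈ 0.33333)
M(G) = -5*G*(1/3 + G**2)/4 (M(G) = -G*(1/3 + G*G)*5/4 = -G*(1/3 + G**2)*5/4 = -5*G*(1/3 + G**2)/4)
((o(4) - 1*(-33)) + b)*(-43) + M(68) = ((4 - 1*(-33)) - 68)*(-43) - 5/12*68*(1 + 3*68**2) = ((4 + 33) - 68)*(-43) - 5/12*68*(1 + 3*4624) = (37 - 68)*(-43) - 5/12*68*(1 + 13872) = -31*(-43) - 5/12*68*13873 = 1333 - 1179205/3 = -1175206/3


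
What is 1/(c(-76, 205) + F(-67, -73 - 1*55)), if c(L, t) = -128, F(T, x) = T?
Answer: -1/195 ≈ -0.0051282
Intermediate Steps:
1/(c(-76, 205) + F(-67, -73 - 1*55)) = 1/(-128 - 67) = 1/(-195) = -1/195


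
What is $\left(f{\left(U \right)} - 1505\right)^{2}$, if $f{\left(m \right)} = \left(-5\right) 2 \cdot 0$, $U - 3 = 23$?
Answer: $2265025$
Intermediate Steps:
$U = 26$ ($U = 3 + 23 = 26$)
$f{\left(m \right)} = 0$ ($f{\left(m \right)} = \left(-10\right) 0 = 0$)
$\left(f{\left(U \right)} - 1505\right)^{2} = \left(0 - 1505\right)^{2} = \left(-1505\right)^{2} = 2265025$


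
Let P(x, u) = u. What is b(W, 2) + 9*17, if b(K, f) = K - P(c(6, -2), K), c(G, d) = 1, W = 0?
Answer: 153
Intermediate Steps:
b(K, f) = 0 (b(K, f) = K - K = 0)
b(W, 2) + 9*17 = 0 + 9*17 = 0 + 153 = 153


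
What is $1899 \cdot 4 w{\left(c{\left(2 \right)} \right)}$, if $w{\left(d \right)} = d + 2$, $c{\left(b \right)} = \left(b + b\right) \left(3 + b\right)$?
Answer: $167112$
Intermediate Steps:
$c{\left(b \right)} = 2 b \left(3 + b\right)$
$w{\left(d \right)} = 2 + d$
$1899 \cdot 4 w{\left(c{\left(2 \right)} \right)} = 1899 \cdot 4 \left(2 + 2 \cdot 2 \left(3 + 2\right)\right) = 1899 \cdot 4 \left(2 + 2 \cdot 2 \cdot 5\right) = 1899 \cdot 4 \left(2 + 20\right) = 1899 \cdot 4 \cdot 22 = 1899 \cdot 88 = 167112$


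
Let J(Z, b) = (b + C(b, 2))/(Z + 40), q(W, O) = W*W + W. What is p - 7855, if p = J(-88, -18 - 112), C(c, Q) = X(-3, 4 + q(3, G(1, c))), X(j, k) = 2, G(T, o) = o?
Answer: -23557/3 ≈ -7852.3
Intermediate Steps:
q(W, O) = W + W**2 (q(W, O) = W**2 + W = W + W**2)
C(c, Q) = 2
J(Z, b) = (2 + b)/(40 + Z) (J(Z, b) = (b + 2)/(Z + 40) = (2 + b)/(40 + Z))
p = 8/3 (p = (2 + (-18 - 112))/(40 - 88) = (2 - 130)/(-48) = -1/48*(-128) = 8/3 ≈ 2.6667)
p - 7855 = 8/3 - 7855 = -23557/3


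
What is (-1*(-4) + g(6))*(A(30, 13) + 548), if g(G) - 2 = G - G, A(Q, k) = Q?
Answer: 3468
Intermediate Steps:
g(G) = 2 (g(G) = 2 + (G - G) = 2 + 0 = 2)
(-1*(-4) + g(6))*(A(30, 13) + 548) = (-1*(-4) + 2)*(30 + 548) = (4 + 2)*578 = 6*578 = 3468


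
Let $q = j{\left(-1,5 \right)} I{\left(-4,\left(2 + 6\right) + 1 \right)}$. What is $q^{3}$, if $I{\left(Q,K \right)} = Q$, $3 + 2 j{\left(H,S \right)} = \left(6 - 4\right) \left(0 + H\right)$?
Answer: $1000$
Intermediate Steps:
$j{\left(H,S \right)} = - \frac{3}{2} + H$ ($j{\left(H,S \right)} = - \frac{3}{2} + \frac{\left(6 - 4\right) \left(0 + H\right)}{2} = - \frac{3}{2} + \frac{2 H}{2} = - \frac{3}{2} + H$)
$q = 10$ ($q = \left(- \frac{3}{2} - 1\right) \left(-4\right) = \left(- \frac{5}{2}\right) \left(-4\right) = 10$)
$q^{3} = 10^{3} = 1000$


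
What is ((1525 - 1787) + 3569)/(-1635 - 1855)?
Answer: -3307/3490 ≈ -0.94756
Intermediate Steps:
((1525 - 1787) + 3569)/(-1635 - 1855) = (-262 + 3569)/(-3490) = 3307*(-1/3490) = -3307/3490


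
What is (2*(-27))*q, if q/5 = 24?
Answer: -6480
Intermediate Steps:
q = 120 (q = 5*24 = 120)
(2*(-27))*q = (2*(-27))*120 = -54*120 = -6480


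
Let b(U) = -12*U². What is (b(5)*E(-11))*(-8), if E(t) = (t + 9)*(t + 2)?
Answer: 43200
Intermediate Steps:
E(t) = (2 + t)*(9 + t) (E(t) = (9 + t)*(2 + t) = (2 + t)*(9 + t))
(b(5)*E(-11))*(-8) = ((-12*5²)*(18 + (-11)² + 11*(-11)))*(-8) = ((-12*25)*(18 + 121 - 121))*(-8) = -300*18*(-8) = -5400*(-8) = 43200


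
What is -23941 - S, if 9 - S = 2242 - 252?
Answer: -21960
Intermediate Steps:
S = -1981 (S = 9 - (2242 - 252) = 9 - 1*1990 = 9 - 1990 = -1981)
-23941 - S = -23941 - 1*(-1981) = -23941 + 1981 = -21960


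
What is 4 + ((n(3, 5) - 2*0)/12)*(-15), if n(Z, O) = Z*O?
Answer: -59/4 ≈ -14.750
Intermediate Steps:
n(Z, O) = O*Z
4 + ((n(3, 5) - 2*0)/12)*(-15) = 4 + ((5*3 - 2*0)/12)*(-15) = 4 + ((15 + 0)*(1/12))*(-15) = 4 + (15*(1/12))*(-15) = 4 + (5/4)*(-15) = 4 - 75/4 = -59/4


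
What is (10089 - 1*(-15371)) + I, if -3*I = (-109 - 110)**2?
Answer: 9473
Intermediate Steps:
I = -15987 (I = -(-109 - 110)**2/3 = -1/3*(-219)**2 = -1/3*47961 = -15987)
(10089 - 1*(-15371)) + I = (10089 - 1*(-15371)) - 15987 = (10089 + 15371) - 15987 = 25460 - 15987 = 9473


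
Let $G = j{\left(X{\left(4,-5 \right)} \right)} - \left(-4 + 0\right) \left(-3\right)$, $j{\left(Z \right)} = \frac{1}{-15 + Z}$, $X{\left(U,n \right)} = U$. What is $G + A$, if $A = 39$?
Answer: $\frac{296}{11} \approx 26.909$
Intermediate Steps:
$G = - \frac{133}{11}$ ($G = \frac{1}{-15 + 4} - \left(-4 + 0\right) \left(-3\right) = \frac{1}{-11} - \left(-4\right) \left(-3\right) = - \frac{1}{11} - 12 = - \frac{133}{11} \approx -12.091$)
$G + A = - \frac{133}{11} + 39 = \frac{296}{11}$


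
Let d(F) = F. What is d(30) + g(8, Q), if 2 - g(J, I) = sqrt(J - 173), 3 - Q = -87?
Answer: 32 - I*sqrt(165) ≈ 32.0 - 12.845*I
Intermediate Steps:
Q = 90 (Q = 3 - 1*(-87) = 3 + 87 = 90)
g(J, I) = 2 - sqrt(-173 + J) (g(J, I) = 2 - sqrt(J - 173) = 2 - sqrt(-173 + J))
d(30) + g(8, Q) = 30 + (2 - sqrt(-173 + 8)) = 30 + (2 - sqrt(-165)) = 30 + (2 - I*sqrt(165)) = 32 - I*sqrt(165)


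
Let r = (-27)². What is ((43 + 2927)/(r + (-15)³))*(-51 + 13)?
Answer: 2090/49 ≈ 42.653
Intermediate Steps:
r = 729
((43 + 2927)/(r + (-15)³))*(-51 + 13) = ((43 + 2927)/(729 + (-15)³))*(-51 + 13) = (2970/(729 - 3375))*(-38) = (2970/(-2646))*(-38) = (2970*(-1/2646))*(-38) = -55/49*(-38) = 2090/49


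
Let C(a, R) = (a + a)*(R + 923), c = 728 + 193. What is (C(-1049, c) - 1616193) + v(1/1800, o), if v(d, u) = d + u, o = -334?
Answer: -9873430199/1800 ≈ -5.4852e+6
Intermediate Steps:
c = 921
C(a, R) = 2*a*(923 + R) (C(a, R) = (2*a)*(923 + R) = 2*a*(923 + R))
(C(-1049, c) - 1616193) + v(1/1800, o) = (2*(-1049)*(923 + 921) - 1616193) + (1/1800 - 334) = (2*(-1049)*1844 - 1616193) + (1/1800 - 334) = (-3868712 - 1616193) - 601199/1800 = -5484905 - 601199/1800 = -9873430199/1800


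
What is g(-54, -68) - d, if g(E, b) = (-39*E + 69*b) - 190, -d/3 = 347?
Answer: -1735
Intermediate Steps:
d = -1041 (d = -3*347 = -1041)
g(E, b) = -190 - 39*E + 69*b
g(-54, -68) - d = (-190 - 39*(-54) + 69*(-68)) - 1*(-1041) = (-190 + 2106 - 4692) + 1041 = -2776 + 1041 = -1735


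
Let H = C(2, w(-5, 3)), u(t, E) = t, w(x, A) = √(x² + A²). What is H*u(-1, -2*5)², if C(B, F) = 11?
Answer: 11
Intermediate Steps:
w(x, A) = √(A² + x²)
H = 11
H*u(-1, -2*5)² = 11*(-1)² = 11*1 = 11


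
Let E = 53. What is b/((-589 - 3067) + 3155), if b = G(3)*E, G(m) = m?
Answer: -53/167 ≈ -0.31737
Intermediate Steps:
b = 159 (b = 3*53 = 159)
b/((-589 - 3067) + 3155) = 159/((-589 - 3067) + 3155) = 159/(-3656 + 3155) = 159/(-501) = 159*(-1/501) = -53/167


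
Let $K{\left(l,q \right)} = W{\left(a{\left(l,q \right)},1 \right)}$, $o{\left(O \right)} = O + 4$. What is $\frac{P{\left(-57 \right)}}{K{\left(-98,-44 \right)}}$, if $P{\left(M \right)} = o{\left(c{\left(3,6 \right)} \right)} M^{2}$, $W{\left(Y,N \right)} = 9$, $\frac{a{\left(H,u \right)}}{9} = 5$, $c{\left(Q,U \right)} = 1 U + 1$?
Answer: $3971$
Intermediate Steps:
$c{\left(Q,U \right)} = 1 + U$ ($c{\left(Q,U \right)} = U + 1 = 1 + U$)
$a{\left(H,u \right)} = 45$ ($a{\left(H,u \right)} = 9 \cdot 5 = 45$)
$o{\left(O \right)} = 4 + O$
$K{\left(l,q \right)} = 9$
$P{\left(M \right)} = 11 M^{2}$ ($P{\left(M \right)} = \left(4 + \left(1 + 6\right)\right) M^{2} = \left(4 + 7\right) M^{2} = 11 M^{2}$)
$\frac{P{\left(-57 \right)}}{K{\left(-98,-44 \right)}} = \frac{11 \left(-57\right)^{2}}{9} = 11 \cdot 3249 \cdot \frac{1}{9} = 35739 \cdot \frac{1}{9} = 3971$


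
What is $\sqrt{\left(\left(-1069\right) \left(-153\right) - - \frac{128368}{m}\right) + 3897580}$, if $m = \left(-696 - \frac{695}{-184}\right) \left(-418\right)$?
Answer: $\frac{\sqrt{23783861540405407433}}{2420011} \approx 2015.2$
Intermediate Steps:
$m = \frac{26620121}{92}$ ($m = \left(-696 - - \frac{695}{184}\right) \left(-418\right) = \left(-696 + \frac{695}{184}\right) \left(-418\right) = \left(- \frac{127369}{184}\right) \left(-418\right) = \frac{26620121}{92} \approx 2.8935 \cdot 10^{5}$)
$\sqrt{\left(\left(-1069\right) \left(-153\right) - - \frac{128368}{m}\right) + 3897580} = \sqrt{\left(\left(-1069\right) \left(-153\right) - - \frac{128368}{\frac{26620121}{92}}\right) + 3897580} = \sqrt{\left(163557 - \left(-128368\right) \frac{92}{26620121}\right) + 3897580} = \sqrt{\left(163557 - - \frac{11809856}{26620121}\right) + 3897580} = \sqrt{\left(163557 + \frac{11809856}{26620121}\right) + 3897580} = \sqrt{\frac{4353918940253}{26620121} + 3897580} = \sqrt{\frac{108107970147433}{26620121}} = \frac{\sqrt{23783861540405407433}}{2420011}$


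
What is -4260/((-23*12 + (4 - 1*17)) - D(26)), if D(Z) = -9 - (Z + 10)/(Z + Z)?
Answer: 55380/3631 ≈ 15.252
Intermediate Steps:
D(Z) = -9 - (10 + Z)/(2*Z)
-4260/((-23*12 + (4 - 1*17)) - D(26)) = -4260/((-23*12 + (4 - 1*17)) - (-19/2 - 5/26)) = -4260/((-276 + (4 - 17)) - (-19/2 - 5*1/26)) = -4260/((-276 - 13) - (-19/2 - 5/26)) = -4260/(-289 - 1*(-126/13)) = -4260/(-289 + 126/13) = -4260/(-3631/13) = -4260*(-13/3631) = 55380/3631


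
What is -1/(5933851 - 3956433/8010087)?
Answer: -2670029/15843552932868 ≈ -1.6852e-7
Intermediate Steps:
-1/(5933851 - 3956433/8010087) = -1/(5933851 - 3956433*1/8010087) = -1/(5933851 - 1318811/2670029) = -1/15843552932868/2670029 = -1*2670029/15843552932868 = -2670029/15843552932868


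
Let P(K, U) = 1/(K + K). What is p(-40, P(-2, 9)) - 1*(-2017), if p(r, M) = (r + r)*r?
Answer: 5217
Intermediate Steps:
P(K, U) = 1/(2*K)
p(r, M) = 2*r**2 (p(r, M) = (2*r)*r = 2*r**2)
p(-40, P(-2, 9)) - 1*(-2017) = 2*(-40)**2 - 1*(-2017) = 2*1600 + 2017 = 3200 + 2017 = 5217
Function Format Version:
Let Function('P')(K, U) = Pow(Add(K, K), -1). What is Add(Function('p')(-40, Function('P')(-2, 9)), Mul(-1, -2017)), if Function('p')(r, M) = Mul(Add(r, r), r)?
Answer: 5217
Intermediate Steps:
Function('P')(K, U) = Mul(Rational(1, 2), Pow(K, -1)) (Function('P')(K, U) = Pow(Mul(2, K), -1) = Mul(Rational(1, 2), Pow(K, -1)))
Function('p')(r, M) = Mul(2, Pow(r, 2)) (Function('p')(r, M) = Mul(Mul(2, r), r) = Mul(2, Pow(r, 2)))
Add(Function('p')(-40, Function('P')(-2, 9)), Mul(-1, -2017)) = Add(Mul(2, Pow(-40, 2)), Mul(-1, -2017)) = Add(Mul(2, 1600), 2017) = Add(3200, 2017) = 5217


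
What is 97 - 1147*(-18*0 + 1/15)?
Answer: 308/15 ≈ 20.533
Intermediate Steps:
97 - 1147*(-18*0 + 1/15) = 97 - 1147*(0 + 1/15) = 97 - 1147*1/15 = 97 - 1147/15 = 308/15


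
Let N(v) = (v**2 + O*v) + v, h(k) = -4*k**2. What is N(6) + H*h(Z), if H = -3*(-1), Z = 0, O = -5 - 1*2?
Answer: 0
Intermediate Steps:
O = -7 (O = -5 - 2 = -7)
N(v) = v**2 - 6*v (N(v) = (v**2 - 7*v) + v = v**2 - 6*v)
H = 3
N(6) + H*h(Z) = 6*(-6 + 6) + 3*(-4*0**2) = 6*0 + 3*(-4*0) = 0 + 3*0 = 0 + 0 = 0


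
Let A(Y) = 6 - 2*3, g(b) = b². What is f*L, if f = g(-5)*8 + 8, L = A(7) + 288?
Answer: 59904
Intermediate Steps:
A(Y) = 0 (A(Y) = 6 - 6 = 0)
L = 288 (L = 0 + 288 = 288)
f = 208 (f = (-5)²*8 + 8 = 25*8 + 8 = 200 + 8 = 208)
f*L = 208*288 = 59904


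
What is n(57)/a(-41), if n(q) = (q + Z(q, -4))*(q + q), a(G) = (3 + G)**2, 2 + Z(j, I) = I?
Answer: 153/38 ≈ 4.0263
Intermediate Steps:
Z(j, I) = -2 + I
n(q) = 2*q*(-6 + q) (n(q) = (q + (-2 - 4))*(q + q) = (q - 6)*(2*q) = (-6 + q)*(2*q) = 2*q*(-6 + q))
n(57)/a(-41) = (2*57*(-6 + 57))/((3 - 41)**2) = (2*57*51)/((-38)**2) = 5814/1444 = 5814*(1/1444) = 153/38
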